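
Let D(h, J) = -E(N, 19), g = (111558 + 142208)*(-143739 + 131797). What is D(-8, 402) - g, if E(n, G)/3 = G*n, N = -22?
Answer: 3030474826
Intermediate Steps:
g = -3030473572 (g = 253766*(-11942) = -3030473572)
E(n, G) = 3*G*n (E(n, G) = 3*(G*n) = 3*G*n)
D(h, J) = 1254 (D(h, J) = -3*19*(-22) = -1*(-1254) = 1254)
D(-8, 402) - g = 1254 - 1*(-3030473572) = 1254 + 3030473572 = 3030474826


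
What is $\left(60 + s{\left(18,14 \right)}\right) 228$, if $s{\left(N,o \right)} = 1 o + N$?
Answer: $20976$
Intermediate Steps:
$s{\left(N,o \right)} = N + o$ ($s{\left(N,o \right)} = o + N = N + o$)
$\left(60 + s{\left(18,14 \right)}\right) 228 = \left(60 + \left(18 + 14\right)\right) 228 = \left(60 + 32\right) 228 = 92 \cdot 228 = 20976$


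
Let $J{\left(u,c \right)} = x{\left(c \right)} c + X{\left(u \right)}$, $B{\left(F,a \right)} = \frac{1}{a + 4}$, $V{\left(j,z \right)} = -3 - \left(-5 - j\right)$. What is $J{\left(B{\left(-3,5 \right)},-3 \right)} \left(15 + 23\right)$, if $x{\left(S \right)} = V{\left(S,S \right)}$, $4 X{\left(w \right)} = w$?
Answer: $\frac{2071}{18} \approx 115.06$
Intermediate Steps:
$V{\left(j,z \right)} = 2 + j$ ($V{\left(j,z \right)} = -3 + \left(5 + j\right) = 2 + j$)
$X{\left(w \right)} = \frac{w}{4}$
$x{\left(S \right)} = 2 + S$
$B{\left(F,a \right)} = \frac{1}{4 + a}$
$J{\left(u,c \right)} = \frac{u}{4} + c \left(2 + c\right)$ ($J{\left(u,c \right)} = \left(2 + c\right) c + \frac{u}{4} = c \left(2 + c\right) + \frac{u}{4} = \frac{u}{4} + c \left(2 + c\right)$)
$J{\left(B{\left(-3,5 \right)},-3 \right)} \left(15 + 23\right) = \left(\frac{1}{4 \left(4 + 5\right)} - 3 \left(2 - 3\right)\right) \left(15 + 23\right) = \left(\frac{1}{4 \cdot 9} - -3\right) 38 = \left(\frac{1}{4} \cdot \frac{1}{9} + 3\right) 38 = \left(\frac{1}{36} + 3\right) 38 = \frac{109}{36} \cdot 38 = \frac{2071}{18}$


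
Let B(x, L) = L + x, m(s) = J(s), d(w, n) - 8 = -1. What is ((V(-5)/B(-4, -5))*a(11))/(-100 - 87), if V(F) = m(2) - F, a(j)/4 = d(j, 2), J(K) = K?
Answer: 196/1683 ≈ 0.11646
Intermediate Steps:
d(w, n) = 7 (d(w, n) = 8 - 1 = 7)
m(s) = s
a(j) = 28 (a(j) = 4*7 = 28)
V(F) = 2 - F
((V(-5)/B(-4, -5))*a(11))/(-100 - 87) = (((2 - 1*(-5))/(-5 - 4))*28)/(-100 - 87) = (((2 + 5)/(-9))*28)/(-187) = ((7*(-⅑))*28)*(-1/187) = -7/9*28*(-1/187) = -196/9*(-1/187) = 196/1683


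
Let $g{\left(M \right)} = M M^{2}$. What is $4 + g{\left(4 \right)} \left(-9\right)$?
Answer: $-572$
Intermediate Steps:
$g{\left(M \right)} = M^{3}$
$4 + g{\left(4 \right)} \left(-9\right) = 4 + 4^{3} \left(-9\right) = 4 + 64 \left(-9\right) = 4 - 576 = -572$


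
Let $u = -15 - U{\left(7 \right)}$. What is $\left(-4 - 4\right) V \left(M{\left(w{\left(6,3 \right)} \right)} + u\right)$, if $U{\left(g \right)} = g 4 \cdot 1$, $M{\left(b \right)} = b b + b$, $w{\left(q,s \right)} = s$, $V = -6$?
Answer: $-1488$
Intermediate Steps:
$M{\left(b \right)} = b + b^{2}$ ($M{\left(b \right)} = b^{2} + b = b + b^{2}$)
$U{\left(g \right)} = 4 g$ ($U{\left(g \right)} = 4 g 1 = 4 g$)
$u = -43$ ($u = -15 - 4 \cdot 7 = -15 - 28 = -43$)
$\left(-4 - 4\right) V \left(M{\left(w{\left(6,3 \right)} \right)} + u\right) = \left(-4 - 4\right) \left(-6\right) \left(3 \left(1 + 3\right) - 43\right) = \left(-4 - 4\right) \left(-6\right) \left(3 \cdot 4 - 43\right) = \left(-8\right) \left(-6\right) \left(12 - 43\right) = 48 \left(-31\right) = -1488$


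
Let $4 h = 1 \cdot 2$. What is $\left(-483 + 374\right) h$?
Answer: $- \frac{109}{2} \approx -54.5$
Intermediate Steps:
$h = \frac{1}{2}$ ($h = \frac{1 \cdot 2}{4} = \frac{1}{4} \cdot 2 = \frac{1}{2} \approx 0.5$)
$\left(-483 + 374\right) h = \left(-483 + 374\right) \frac{1}{2} = \left(-109\right) \frac{1}{2} = - \frac{109}{2}$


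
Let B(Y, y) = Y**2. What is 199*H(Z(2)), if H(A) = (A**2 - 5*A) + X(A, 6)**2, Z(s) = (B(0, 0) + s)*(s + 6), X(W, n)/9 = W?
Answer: 4161488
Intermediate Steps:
X(W, n) = 9*W
Z(s) = s*(6 + s) (Z(s) = (0**2 + s)*(s + 6) = (0 + s)*(6 + s) = s*(6 + s))
H(A) = -5*A + 82*A**2 (H(A) = (A**2 - 5*A) + (9*A)**2 = (A**2 - 5*A) + 81*A**2 = -5*A + 82*A**2)
199*H(Z(2)) = 199*((2*(6 + 2))*(-5 + 82*(2*(6 + 2)))) = 199*((2*8)*(-5 + 82*(2*8))) = 199*(16*(-5 + 82*16)) = 199*(16*(-5 + 1312)) = 199*(16*1307) = 199*20912 = 4161488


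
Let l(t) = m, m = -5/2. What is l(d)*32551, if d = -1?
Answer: -162755/2 ≈ -81378.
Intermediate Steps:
m = -5/2 (m = -5*½ = -5/2 ≈ -2.5000)
l(t) = -5/2
l(d)*32551 = -5/2*32551 = -162755/2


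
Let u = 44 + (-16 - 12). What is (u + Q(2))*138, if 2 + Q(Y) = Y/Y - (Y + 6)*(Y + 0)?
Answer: -138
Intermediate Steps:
u = 16 (u = 44 - 28 = 16)
Q(Y) = -1 - Y*(6 + Y) (Q(Y) = -2 + (Y/Y - (Y + 6)*(Y + 0)) = -2 + (1 - (6 + Y)*Y) = -2 + (1 - Y*(6 + Y)) = -1 - Y*(6 + Y))
(u + Q(2))*138 = (16 + (-1 - 1*2² - 6*2))*138 = (16 + (-1 - 1*4 - 12))*138 = (16 + (-1 - 4 - 12))*138 = (16 - 17)*138 = -1*138 = -138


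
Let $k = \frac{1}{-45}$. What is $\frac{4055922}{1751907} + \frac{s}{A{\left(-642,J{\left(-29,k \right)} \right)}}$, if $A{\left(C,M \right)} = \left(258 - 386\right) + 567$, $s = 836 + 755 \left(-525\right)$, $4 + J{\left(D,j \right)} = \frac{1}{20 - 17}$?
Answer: $- \frac{524804095}{583969} \approx -898.68$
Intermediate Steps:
$k = - \frac{1}{45} \approx -0.022222$
$J{\left(D,j \right)} = - \frac{11}{3}$ ($J{\left(D,j \right)} = -4 + \frac{1}{20 - 17} = -4 + \frac{1}{3} = - \frac{11}{3}$)
$s = -395539$ ($s = 836 - 396375 = -395539$)
$A{\left(C,M \right)} = 439$ ($A{\left(C,M \right)} = -128 + 567 = 439$)
$\frac{4055922}{1751907} + \frac{s}{A{\left(-642,J{\left(-29,k \right)} \right)}} = \frac{4055922}{1751907} - \frac{395539}{439} = 4055922 \cdot \frac{1}{1751907} - 901 = \frac{1351974}{583969} - 901 = - \frac{524804095}{583969}$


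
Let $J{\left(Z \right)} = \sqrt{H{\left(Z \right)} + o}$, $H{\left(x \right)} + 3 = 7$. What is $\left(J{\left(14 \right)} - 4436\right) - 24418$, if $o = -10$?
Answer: $-28854 + i \sqrt{6} \approx -28854.0 + 2.4495 i$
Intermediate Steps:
$H{\left(x \right)} = 4$ ($H{\left(x \right)} = -3 + 7 = 4$)
$J{\left(Z \right)} = i \sqrt{6}$ ($J{\left(Z \right)} = \sqrt{4 - 10} = \sqrt{-6} = i \sqrt{6}$)
$\left(J{\left(14 \right)} - 4436\right) - 24418 = \left(i \sqrt{6} - 4436\right) - 24418 = \left(-4436 + i \sqrt{6}\right) - 24418 = -28854 + i \sqrt{6}$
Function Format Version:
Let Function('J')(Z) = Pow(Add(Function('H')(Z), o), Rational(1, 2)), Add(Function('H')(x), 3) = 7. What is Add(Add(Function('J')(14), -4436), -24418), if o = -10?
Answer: Add(-28854, Mul(I, Pow(6, Rational(1, 2)))) ≈ Add(-28854., Mul(2.4495, I))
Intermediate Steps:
Function('H')(x) = 4 (Function('H')(x) = Add(-3, 7) = 4)
Function('J')(Z) = Mul(I, Pow(6, Rational(1, 2))) (Function('J')(Z) = Pow(Add(4, -10), Rational(1, 2)) = Pow(-6, Rational(1, 2)) = Mul(I, Pow(6, Rational(1, 2))))
Add(Add(Function('J')(14), -4436), -24418) = Add(Add(Mul(I, Pow(6, Rational(1, 2))), -4436), -24418) = Add(Add(-4436, Mul(I, Pow(6, Rational(1, 2)))), -24418) = Add(-28854, Mul(I, Pow(6, Rational(1, 2))))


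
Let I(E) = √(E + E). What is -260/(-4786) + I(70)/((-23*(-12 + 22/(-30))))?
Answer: 130/2393 + 30*√35/4393 ≈ 0.094726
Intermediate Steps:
I(E) = √2*√E (I(E) = √(2*E) = √2*√E)
-260/(-4786) + I(70)/((-23*(-12 + 22/(-30)))) = -260/(-4786) + (√2*√70)/((-23*(-12 + 22/(-30)))) = -260*(-1/4786) + (2*√35)/((-23*(-12 + 22*(-1/30)))) = 130/2393 + (2*√35)/((-23*(-12 - 11/15))) = 130/2393 + (2*√35)/((-23*(-191/15))) = 130/2393 + (2*√35)/(4393/15) = 130/2393 + (2*√35)*(15/4393) = 130/2393 + 30*√35/4393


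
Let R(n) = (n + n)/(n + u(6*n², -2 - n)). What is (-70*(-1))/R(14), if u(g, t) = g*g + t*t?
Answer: 3458115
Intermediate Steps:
u(g, t) = g² + t²
R(n) = 2*n/(n + (-2 - n)² + 36*n⁴) (R(n) = (n + n)/(n + ((6*n²)² + (-2 - n)²)) = (2*n)/(n + (36*n⁴ + (-2 - n)²)) = (2*n)/(n + ((-2 - n)² + 36*n⁴)) = (2*n)/(n + (-2 - n)² + 36*n⁴) = 2*n/(n + (-2 - n)² + 36*n⁴))
(-70*(-1))/R(14) = (-70*(-1))/((2*14/(14 + (2 + 14)² + 36*14⁴))) = 70/((2*14/(14 + 16² + 36*38416))) = 70/((2*14/(14 + 256 + 1382976))) = 70/((2*14/1383246)) = 70/((2*14*(1/1383246))) = 70/(14/691623) = 70*(691623/14) = 3458115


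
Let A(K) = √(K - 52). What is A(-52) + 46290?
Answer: 46290 + 2*I*√26 ≈ 46290.0 + 10.198*I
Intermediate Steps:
A(K) = √(-52 + K)
A(-52) + 46290 = √(-52 - 52) + 46290 = √(-104) + 46290 = 2*I*√26 + 46290 = 46290 + 2*I*√26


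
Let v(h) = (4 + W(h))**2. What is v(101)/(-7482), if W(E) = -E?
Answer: -9409/7482 ≈ -1.2576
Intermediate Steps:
v(h) = (4 - h)**2
v(101)/(-7482) = (-4 + 101)**2/(-7482) = 97**2*(-1/7482) = 9409*(-1/7482) = -9409/7482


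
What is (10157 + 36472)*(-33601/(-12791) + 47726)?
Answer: 28466858411343/12791 ≈ 2.2255e+9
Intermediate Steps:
(10157 + 36472)*(-33601/(-12791) + 47726) = 46629*(-33601*(-1/12791) + 47726) = 46629*(33601/12791 + 47726) = 46629*(610496867/12791) = 28466858411343/12791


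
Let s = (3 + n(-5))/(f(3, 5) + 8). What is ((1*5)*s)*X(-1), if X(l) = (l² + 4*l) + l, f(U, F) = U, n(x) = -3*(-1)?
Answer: -120/11 ≈ -10.909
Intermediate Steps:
n(x) = 3
X(l) = l² + 5*l
s = 6/11 (s = (3 + 3)/(3 + 8) = 6/11 ≈ 0.54545)
((1*5)*s)*X(-1) = ((1*5)*(6/11))*(-(5 - 1)) = (5*(6/11))*(-1*4) = (30/11)*(-4) = -120/11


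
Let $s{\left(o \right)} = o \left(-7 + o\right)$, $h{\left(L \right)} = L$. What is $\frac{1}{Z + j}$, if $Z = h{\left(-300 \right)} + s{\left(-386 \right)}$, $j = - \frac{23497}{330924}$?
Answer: $\frac{330924}{50101208255} \approx 6.6051 \cdot 10^{-6}$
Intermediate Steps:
$j = - \frac{23497}{330924}$ ($j = \left(-23497\right) \frac{1}{330924} = - \frac{23497}{330924} \approx -0.071004$)
$Z = 151398$ ($Z = -300 - 386 \left(-7 - 386\right) = -300 - -151698 = -300 + 151698 = 151398$)
$\frac{1}{Z + j} = \frac{1}{151398 - \frac{23497}{330924}} = \frac{1}{\frac{50101208255}{330924}} = \frac{330924}{50101208255}$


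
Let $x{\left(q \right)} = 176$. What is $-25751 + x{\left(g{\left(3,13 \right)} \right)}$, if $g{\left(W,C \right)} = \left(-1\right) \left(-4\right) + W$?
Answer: $-25575$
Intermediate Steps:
$g{\left(W,C \right)} = 4 + W$
$-25751 + x{\left(g{\left(3,13 \right)} \right)} = -25751 + 176 = -25575$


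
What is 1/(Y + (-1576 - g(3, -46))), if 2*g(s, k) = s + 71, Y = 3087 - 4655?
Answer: -1/3181 ≈ -0.00031437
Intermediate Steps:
Y = -1568
g(s, k) = 71/2 + s/2 (g(s, k) = (s + 71)/2 = (71 + s)/2 = 71/2 + s/2)
1/(Y + (-1576 - g(3, -46))) = 1/(-1568 + (-1576 - (71/2 + (½)*3))) = 1/(-1568 + (-1576 - (71/2 + 3/2))) = 1/(-1568 + (-1576 - 1*37)) = 1/(-1568 + (-1576 - 37)) = 1/(-1568 - 1613) = 1/(-3181) = -1/3181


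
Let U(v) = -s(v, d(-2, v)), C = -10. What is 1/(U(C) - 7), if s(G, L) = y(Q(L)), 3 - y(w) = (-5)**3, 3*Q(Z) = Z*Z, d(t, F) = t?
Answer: -1/135 ≈ -0.0074074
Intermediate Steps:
Q(Z) = Z**2/3 (Q(Z) = (Z*Z)/3 = Z**2/3)
y(w) = 128 (y(w) = 3 - 1*(-5)**3 = 3 - 1*(-125) = 3 + 125 = 128)
s(G, L) = 128
U(v) = -128 (U(v) = -1*128 = -128)
1/(U(C) - 7) = 1/(-128 - 7) = 1/(-135) = -1/135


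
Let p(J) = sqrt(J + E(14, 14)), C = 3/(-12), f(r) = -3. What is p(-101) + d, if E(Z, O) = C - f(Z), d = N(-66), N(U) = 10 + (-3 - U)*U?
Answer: -4148 + I*sqrt(393)/2 ≈ -4148.0 + 9.9121*I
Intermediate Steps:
C = -1/4 (C = 3*(-1/12) = -1/4 ≈ -0.25000)
N(U) = 10 + U*(-3 - U)
d = -4148 (d = 10 - 1*(-66)**2 - 3*(-66) = 10 - 1*4356 + 198 = 10 - 4356 + 198 = -4148)
E(Z, O) = 11/4 (E(Z, O) = -1/4 - 1*(-3) = -1/4 + 3 = 11/4)
p(J) = sqrt(11/4 + J) (p(J) = sqrt(J + 11/4) = sqrt(11/4 + J))
p(-101) + d = sqrt(11 + 4*(-101))/2 - 4148 = sqrt(11 - 404)/2 - 4148 = sqrt(-393)/2 - 4148 = (I*sqrt(393))/2 - 4148 = I*sqrt(393)/2 - 4148 = -4148 + I*sqrt(393)/2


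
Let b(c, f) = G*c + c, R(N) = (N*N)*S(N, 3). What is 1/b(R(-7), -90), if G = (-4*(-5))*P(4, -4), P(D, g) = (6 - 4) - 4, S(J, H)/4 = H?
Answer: -1/22932 ≈ -4.3607e-5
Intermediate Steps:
S(J, H) = 4*H
P(D, g) = -2 (P(D, g) = 2 - 4 = -2)
R(N) = 12*N**2 (R(N) = (N*N)*(4*3) = N**2*12 = 12*N**2)
G = -40 (G = -4*(-5)*(-2) = 20*(-2) = -40)
b(c, f) = -39*c (b(c, f) = -40*c + c = -39*c)
1/b(R(-7), -90) = 1/(-468*(-7)**2) = 1/(-468*49) = 1/(-39*588) = 1/(-22932) = -1/22932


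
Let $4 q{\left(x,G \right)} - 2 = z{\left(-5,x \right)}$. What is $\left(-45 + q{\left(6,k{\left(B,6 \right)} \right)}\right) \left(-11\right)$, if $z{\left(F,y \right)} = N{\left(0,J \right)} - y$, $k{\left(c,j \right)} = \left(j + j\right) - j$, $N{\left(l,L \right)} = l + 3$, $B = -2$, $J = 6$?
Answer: $\frac{1991}{4} \approx 497.75$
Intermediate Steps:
$N{\left(l,L \right)} = 3 + l$
$k{\left(c,j \right)} = j$ ($k{\left(c,j \right)} = 2 j - j = j$)
$z{\left(F,y \right)} = 3 - y$ ($z{\left(F,y \right)} = \left(3 + 0\right) - y = 3 - y$)
$q{\left(x,G \right)} = \frac{5}{4} - \frac{x}{4}$ ($q{\left(x,G \right)} = \frac{1}{2} + \frac{3 - x}{4} = \frac{1}{2} - \left(- \frac{3}{4} + \frac{x}{4}\right) = \frac{5}{4} - \frac{x}{4}$)
$\left(-45 + q{\left(6,k{\left(B,6 \right)} \right)}\right) \left(-11\right) = \left(-45 + \left(\frac{5}{4} - \frac{3}{2}\right)\right) \left(-11\right) = \left(-45 - \frac{1}{4}\right) \left(-11\right) = \left(- \frac{181}{4}\right) \left(-11\right) = \frac{1991}{4}$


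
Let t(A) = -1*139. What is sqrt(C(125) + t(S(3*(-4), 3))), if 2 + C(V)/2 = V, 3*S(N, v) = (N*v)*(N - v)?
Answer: sqrt(107) ≈ 10.344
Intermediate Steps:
S(N, v) = N*v*(N - v)/3 (S(N, v) = ((N*v)*(N - v))/3 = (N*v*(N - v))/3 = N*v*(N - v)/3)
C(V) = -4 + 2*V
t(A) = -139
sqrt(C(125) + t(S(3*(-4), 3))) = sqrt((-4 + 2*125) - 139) = sqrt((-4 + 250) - 139) = sqrt(246 - 139) = sqrt(107)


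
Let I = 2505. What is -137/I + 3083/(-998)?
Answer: -7859641/2499990 ≈ -3.1439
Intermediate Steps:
-137/I + 3083/(-998) = -137/2505 + 3083/(-998) = -137*1/2505 + 3083*(-1/998) = -137/2505 - 3083/998 = -7859641/2499990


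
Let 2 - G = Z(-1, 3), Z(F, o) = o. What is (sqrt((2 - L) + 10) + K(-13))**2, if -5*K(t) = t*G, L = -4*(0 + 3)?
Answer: 769/25 - 52*sqrt(6)/5 ≈ 5.2853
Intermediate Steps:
G = -1 (G = 2 - 1*3 = 2 - 3 = -1)
L = -12 (L = -4*3 = -12)
K(t) = t/5 (K(t) = -t*(-1)/5 = -(-1)*t/5 = t/5)
(sqrt((2 - L) + 10) + K(-13))**2 = (sqrt((2 - 1*(-12)) + 10) + (1/5)*(-13))**2 = (sqrt((2 + 12) + 10) - 13/5)**2 = (sqrt(14 + 10) - 13/5)**2 = (sqrt(24) - 13/5)**2 = (2*sqrt(6) - 13/5)**2 = (-13/5 + 2*sqrt(6))**2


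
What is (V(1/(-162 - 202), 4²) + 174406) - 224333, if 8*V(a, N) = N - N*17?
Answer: -49959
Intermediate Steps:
V(a, N) = -2*N (V(a, N) = (N - N*17)/8 = (N - 17*N)/8 = (-16*N)/8 = -2*N)
(V(1/(-162 - 202), 4²) + 174406) - 224333 = (-2*4² + 174406) - 224333 = (-2*16 + 174406) - 224333 = (-32 + 174406) - 224333 = 174374 - 224333 = -49959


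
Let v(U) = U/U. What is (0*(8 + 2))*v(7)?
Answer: 0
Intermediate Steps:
v(U) = 1
(0*(8 + 2))*v(7) = (0*(8 + 2))*1 = (0*10)*1 = 0*1 = 0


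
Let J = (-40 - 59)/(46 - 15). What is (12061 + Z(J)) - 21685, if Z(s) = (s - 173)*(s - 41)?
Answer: -1765724/961 ≈ -1837.4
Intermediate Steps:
J = -99/31 ≈ -3.1936
Z(s) = (-173 + s)*(-41 + s)
(12061 + Z(J)) - 21685 = (12061 + (7093 + (-99/31)² - 214*(-99/31))) - 21685 = (12061 + (7093 + 9801/961 + 21186/31)) - 21685 = (12061 + 7482940/961) - 21685 = 19073561/961 - 21685 = -1765724/961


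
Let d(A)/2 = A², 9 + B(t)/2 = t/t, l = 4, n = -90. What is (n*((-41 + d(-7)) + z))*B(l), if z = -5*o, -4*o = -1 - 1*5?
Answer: 71280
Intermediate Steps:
o = 3/2 (o = -(-1 - 1*5)/4 = -(-1 - 5)/4 = -¼*(-6) = 3/2 ≈ 1.5000)
z = -15/2 (z = -5*3/2 = -15/2 ≈ -7.5000)
B(t) = -16 (B(t) = -18 + 2*(t/t) = -18 + 2*1 = -18 + 2 = -16)
d(A) = 2*A²
(n*((-41 + d(-7)) + z))*B(l) = -90*((-41 + 2*(-7)²) - 15/2)*(-16) = -90*((-41 + 2*49) - 15/2)*(-16) = -90*((-41 + 98) - 15/2)*(-16) = -90*(57 - 15/2)*(-16) = -90*99/2*(-16) = -4455*(-16) = 71280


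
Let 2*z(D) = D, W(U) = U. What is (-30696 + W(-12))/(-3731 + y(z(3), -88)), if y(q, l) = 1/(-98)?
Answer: 3009384/365639 ≈ 8.2305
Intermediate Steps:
z(D) = D/2
y(q, l) = -1/98
(-30696 + W(-12))/(-3731 + y(z(3), -88)) = (-30696 - 12)/(-3731 - 1/98) = -30708/(-365639/98) = -30708*(-98/365639) = 3009384/365639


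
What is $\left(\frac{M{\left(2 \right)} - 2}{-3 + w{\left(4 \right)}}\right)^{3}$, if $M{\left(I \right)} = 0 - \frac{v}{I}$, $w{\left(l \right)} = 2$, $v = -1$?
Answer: $\frac{27}{8} \approx 3.375$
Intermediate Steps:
$M{\left(I \right)} = \frac{1}{I}$ ($M{\left(I \right)} = 0 - - \frac{1}{I} = 0 + \frac{1}{I} = \frac{1}{I}$)
$\left(\frac{M{\left(2 \right)} - 2}{-3 + w{\left(4 \right)}}\right)^{3} = \left(\frac{\frac{1}{2} - 2}{-3 + 2}\right)^{3} = \left(\frac{\frac{1}{2} - 2}{-1}\right)^{3} = \left(\left(- \frac{3}{2}\right) \left(-1\right)\right)^{3} = \left(\frac{3}{2}\right)^{3} = \frac{27}{8}$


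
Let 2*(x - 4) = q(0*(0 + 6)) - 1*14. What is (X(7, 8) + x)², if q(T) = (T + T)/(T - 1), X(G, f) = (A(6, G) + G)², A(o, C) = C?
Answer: 37249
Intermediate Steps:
X(G, f) = 4*G² (X(G, f) = (G + G)² = (2*G)² = 4*G²)
q(T) = 2*T/(-1 + T) (q(T) = (2*T)/(-1 + T) = 2*T/(-1 + T))
x = -3 (x = 4 + (2*(0*(0 + 6))/(-1 + 0*(0 + 6)) - 1*14)/2 = 4 + (2*(0*6)/(-1 + 0*6) - 14)/2 = 4 + (2*0/(-1 + 0) - 14)/2 = 4 + (2*0/(-1) - 14)/2 = 4 + (2*0*(-1) - 14)/2 = 4 + (0 - 14)/2 = 4 + (½)*(-14) = 4 - 7 = -3)
(X(7, 8) + x)² = (4*7² - 3)² = (4*49 - 3)² = (196 - 3)² = 193² = 37249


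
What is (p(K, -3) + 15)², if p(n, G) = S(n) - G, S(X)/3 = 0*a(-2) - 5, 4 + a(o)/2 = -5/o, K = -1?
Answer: 9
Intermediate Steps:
a(o) = -8 - 10/o (a(o) = -8 + 2*(-5/o) = -8 - 10/o)
S(X) = -15 (S(X) = 3*(0*(-8 - 10/(-2)) - 5) = 3*(0*(-8 - 10*(-½)) - 5) = 3*(0*(-8 + 5) - 5) = 3*(0*(-3) - 5) = 3*(0 - 5) = 3*(-5) = -15)
p(n, G) = -15 - G
(p(K, -3) + 15)² = ((-15 - 1*(-3)) + 15)² = ((-15 + 3) + 15)² = (-12 + 15)² = 3² = 9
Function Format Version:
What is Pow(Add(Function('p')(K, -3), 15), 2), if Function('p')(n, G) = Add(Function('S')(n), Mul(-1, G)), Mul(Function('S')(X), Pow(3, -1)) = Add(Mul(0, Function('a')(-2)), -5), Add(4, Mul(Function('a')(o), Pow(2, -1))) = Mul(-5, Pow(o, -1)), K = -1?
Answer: 9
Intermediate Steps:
Function('a')(o) = Add(-8, Mul(-10, Pow(o, -1))) (Function('a')(o) = Add(-8, Mul(2, Mul(-5, Pow(o, -1)))) = Add(-8, Mul(-10, Pow(o, -1))))
Function('S')(X) = -15 (Function('S')(X) = Mul(3, Add(Mul(0, Add(-8, Mul(-10, Pow(-2, -1)))), -5)) = Mul(3, Add(Mul(0, Add(-8, Mul(-10, Rational(-1, 2)))), -5)) = Mul(3, Add(Mul(0, Add(-8, 5)), -5)) = Mul(3, Add(Mul(0, -3), -5)) = Mul(3, Add(0, -5)) = Mul(3, -5) = -15)
Function('p')(n, G) = Add(-15, Mul(-1, G))
Pow(Add(Function('p')(K, -3), 15), 2) = Pow(Add(Add(-15, Mul(-1, -3)), 15), 2) = Pow(Add(Add(-15, 3), 15), 2) = Pow(Add(-12, 15), 2) = Pow(3, 2) = 9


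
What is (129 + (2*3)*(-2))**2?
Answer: 13689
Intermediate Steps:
(129 + (2*3)*(-2))**2 = (129 + 6*(-2))**2 = (129 - 12)**2 = 117**2 = 13689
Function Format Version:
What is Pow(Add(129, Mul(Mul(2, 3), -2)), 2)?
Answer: 13689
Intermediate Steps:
Pow(Add(129, Mul(Mul(2, 3), -2)), 2) = Pow(Add(129, Mul(6, -2)), 2) = Pow(Add(129, -12), 2) = Pow(117, 2) = 13689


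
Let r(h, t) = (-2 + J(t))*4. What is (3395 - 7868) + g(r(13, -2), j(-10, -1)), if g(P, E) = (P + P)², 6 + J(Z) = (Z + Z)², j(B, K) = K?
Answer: -377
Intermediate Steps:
J(Z) = -6 + 4*Z² (J(Z) = -6 + (Z + Z)² = -6 + (2*Z)² = -6 + 4*Z²)
r(h, t) = -32 + 16*t² (r(h, t) = (-2 + (-6 + 4*t²))*4 = (-8 + 4*t²)*4 = -32 + 16*t²)
g(P, E) = 4*P² (g(P, E) = (2*P)² = 4*P²)
(3395 - 7868) + g(r(13, -2), j(-10, -1)) = (3395 - 7868) + 4*(-32 + 16*(-2)²)² = -4473 + 4*(-32 + 16*4)² = -4473 + 4*(-32 + 64)² = -4473 + 4*32² = -4473 + 4*1024 = -4473 + 4096 = -377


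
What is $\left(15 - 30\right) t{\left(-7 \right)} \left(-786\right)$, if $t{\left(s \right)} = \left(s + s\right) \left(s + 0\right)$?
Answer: $1155420$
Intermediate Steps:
$t{\left(s \right)} = 2 s^{2}$ ($t{\left(s \right)} = 2 s s = 2 s^{2}$)
$\left(15 - 30\right) t{\left(-7 \right)} \left(-786\right) = \left(15 - 30\right) 2 \left(-7\right)^{2} \left(-786\right) = - 15 \cdot 2 \cdot 49 \left(-786\right) = - 15 \cdot 98 \left(-786\right) = \left(-15\right) \left(-77028\right) = 1155420$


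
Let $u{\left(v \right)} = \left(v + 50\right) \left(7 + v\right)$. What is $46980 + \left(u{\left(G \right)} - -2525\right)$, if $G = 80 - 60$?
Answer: $51395$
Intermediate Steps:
$G = 20$ ($G = 80 - 60 = 20$)
$u{\left(v \right)} = \left(7 + v\right) \left(50 + v\right)$ ($u{\left(v \right)} = \left(50 + v\right) \left(7 + v\right) = \left(7 + v\right) \left(50 + v\right)$)
$46980 + \left(u{\left(G \right)} - -2525\right) = 46980 + \left(\left(350 + 20^{2} + 57 \cdot 20\right) - -2525\right) = 46980 + \left(\left(350 + 400 + 1140\right) + 2525\right) = 46980 + \left(1890 + 2525\right) = 46980 + 4415 = 51395$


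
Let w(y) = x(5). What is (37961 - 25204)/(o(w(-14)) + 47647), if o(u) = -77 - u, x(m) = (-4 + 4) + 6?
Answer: 12757/47564 ≈ 0.26821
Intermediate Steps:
x(m) = 6 (x(m) = 0 + 6 = 6)
w(y) = 6
(37961 - 25204)/(o(w(-14)) + 47647) = (37961 - 25204)/((-77 - 1*6) + 47647) = 12757/((-77 - 6) + 47647) = 12757/(-83 + 47647) = 12757/47564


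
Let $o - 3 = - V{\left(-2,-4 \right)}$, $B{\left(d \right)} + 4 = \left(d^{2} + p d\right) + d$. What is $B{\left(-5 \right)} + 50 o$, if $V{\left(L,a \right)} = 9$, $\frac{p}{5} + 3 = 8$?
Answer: $-409$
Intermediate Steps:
$p = 25$ ($p = -15 + 5 \cdot 8 = -15 + 40 = 25$)
$B{\left(d \right)} = -4 + d^{2} + 26 d$ ($B{\left(d \right)} = -4 + \left(\left(d^{2} + 25 d\right) + d\right) = -4 + \left(d^{2} + 26 d\right) = -4 + d^{2} + 26 d$)
$o = -6$ ($o = 3 - 9 = -6$)
$B{\left(-5 \right)} + 50 o = \left(-4 + \left(-5\right)^{2} + 26 \left(-5\right)\right) + 50 \left(-6\right) = \left(-4 + 25 - 130\right) - 300 = -109 - 300 = -409$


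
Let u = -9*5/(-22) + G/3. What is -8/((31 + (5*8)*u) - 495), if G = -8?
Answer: 66/4033 ≈ 0.016365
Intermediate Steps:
u = -41/66 (u = -9*5/(-22) - 8/3 = -45*(-1/22) - 8*1/3 = 45/22 - 8/3 = -41/66 ≈ -0.62121)
-8/((31 + (5*8)*u) - 495) = -8/((31 + (5*8)*(-41/66)) - 495) = -8/((31 + 40*(-41/66)) - 495) = -8/((31 - 820/33) - 495) = -8/(203/33 - 495) = -8/(-16132/33) = -8*(-33/16132) = 66/4033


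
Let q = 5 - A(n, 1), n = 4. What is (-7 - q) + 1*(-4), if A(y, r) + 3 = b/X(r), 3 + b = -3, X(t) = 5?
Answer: -101/5 ≈ -20.200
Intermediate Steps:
b = -6 (b = -3 - 3 = -6)
A(y, r) = -21/5 (A(y, r) = -3 - 6/5 = -21/5)
q = 46/5 (q = 5 - 1*(-21/5) = 5 + 21/5 = 46/5 ≈ 9.2000)
(-7 - q) + 1*(-4) = (-7 - 1*46/5) + 1*(-4) = (-7 - 46/5) - 4 = -81/5 - 4 = -101/5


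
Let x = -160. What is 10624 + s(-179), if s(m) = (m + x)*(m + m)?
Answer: 131986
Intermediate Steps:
s(m) = 2*m*(-160 + m) (s(m) = (m - 160)*(m + m) = (-160 + m)*(2*m) = 2*m*(-160 + m))
10624 + s(-179) = 10624 + 2*(-179)*(-160 - 179) = 10624 + 2*(-179)*(-339) = 10624 + 121362 = 131986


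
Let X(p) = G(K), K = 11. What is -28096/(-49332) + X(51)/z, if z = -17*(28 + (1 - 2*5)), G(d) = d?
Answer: 2133089/3983559 ≈ 0.53547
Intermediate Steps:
X(p) = 11
z = -323 (z = -17*(28 + (1 - 10)) = -17*(28 - 9) = -17*19 = -323)
-28096/(-49332) + X(51)/z = -28096/(-49332) + 11/(-323) = -28096*(-1/49332) + 11*(-1/323) = 7024/12333 - 11/323 = 2133089/3983559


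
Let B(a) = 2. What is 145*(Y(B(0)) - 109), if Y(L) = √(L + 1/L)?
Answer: -15805 + 145*√10/2 ≈ -15576.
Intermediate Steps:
145*(Y(B(0)) - 109) = 145*(√(2 + 1/2) - 109) = 145*(√(2 + ½) - 109) = 145*(√(5/2) - 109) = 145*(√10/2 - 109) = 145*(-109 + √10/2) = -15805 + 145*√10/2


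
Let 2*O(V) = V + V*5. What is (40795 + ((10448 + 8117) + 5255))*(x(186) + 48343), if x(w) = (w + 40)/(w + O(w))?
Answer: 1162017357035/372 ≈ 3.1237e+9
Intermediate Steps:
O(V) = 3*V (O(V) = (V + V*5)/2 = (V + 5*V)/2 = (6*V)/2 = 3*V)
x(w) = (40 + w)/(4*w) (x(w) = (w + 40)/(w + 3*w) = (40 + w)/((4*w)) = (40 + w)*(1/(4*w)) = (40 + w)/(4*w))
(40795 + ((10448 + 8117) + 5255))*(x(186) + 48343) = (40795 + ((10448 + 8117) + 5255))*((¼)*(40 + 186)/186 + 48343) = (40795 + (18565 + 5255))*((¼)*(1/186)*226 + 48343) = (40795 + 23820)*(113/372 + 48343) = 64615*(17983709/372) = 1162017357035/372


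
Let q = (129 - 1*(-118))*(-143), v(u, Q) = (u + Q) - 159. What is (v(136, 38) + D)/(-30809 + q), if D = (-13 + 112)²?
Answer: -4908/33065 ≈ -0.14843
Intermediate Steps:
D = 9801 (D = 99² = 9801)
v(u, Q) = -159 + Q + u (v(u, Q) = (Q + u) - 159 = -159 + Q + u)
q = -35321 (q = (129 + 118)*(-143) = 247*(-143) = -35321)
(v(136, 38) + D)/(-30809 + q) = ((-159 + 38 + 136) + 9801)/(-30809 - 35321) = (15 + 9801)/(-66130) = 9816*(-1/66130) = -4908/33065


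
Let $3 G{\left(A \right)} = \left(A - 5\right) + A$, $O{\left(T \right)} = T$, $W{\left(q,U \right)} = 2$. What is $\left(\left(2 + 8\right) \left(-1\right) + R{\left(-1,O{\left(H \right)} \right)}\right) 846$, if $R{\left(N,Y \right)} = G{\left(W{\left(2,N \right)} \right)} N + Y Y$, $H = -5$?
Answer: $12972$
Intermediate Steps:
$G{\left(A \right)} = - \frac{5}{3} + \frac{2 A}{3}$ ($G{\left(A \right)} = \frac{\left(A - 5\right) + A}{3} = \frac{\left(-5 + A\right) + A}{3} = \frac{-5 + 2 A}{3} = - \frac{5}{3} + \frac{2 A}{3}$)
$R{\left(N,Y \right)} = Y^{2} - \frac{N}{3}$ ($R{\left(N,Y \right)} = \left(- \frac{5}{3} + \frac{2}{3} \cdot 2\right) N + Y Y = \left(- \frac{5}{3} + \frac{4}{3}\right) N + Y^{2} = - \frac{N}{3} + Y^{2} = Y^{2} - \frac{N}{3}$)
$\left(\left(2 + 8\right) \left(-1\right) + R{\left(-1,O{\left(H \right)} \right)}\right) 846 = \left(\left(2 + 8\right) \left(-1\right) - \left(- \frac{1}{3} - \left(-5\right)^{2}\right)\right) 846 = \left(10 \left(-1\right) + \left(25 + \frac{1}{3}\right)\right) 846 = \left(-10 + \frac{76}{3}\right) 846 = \frac{46}{3} \cdot 846 = 12972$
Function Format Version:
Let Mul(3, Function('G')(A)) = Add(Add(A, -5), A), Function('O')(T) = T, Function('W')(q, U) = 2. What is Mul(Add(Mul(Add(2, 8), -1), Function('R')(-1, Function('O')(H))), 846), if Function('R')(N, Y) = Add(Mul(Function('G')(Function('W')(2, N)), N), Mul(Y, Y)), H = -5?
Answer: 12972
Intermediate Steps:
Function('G')(A) = Add(Rational(-5, 3), Mul(Rational(2, 3), A)) (Function('G')(A) = Mul(Rational(1, 3), Add(Add(A, -5), A)) = Mul(Rational(1, 3), Add(Add(-5, A), A)) = Mul(Rational(1, 3), Add(-5, Mul(2, A))) = Add(Rational(-5, 3), Mul(Rational(2, 3), A)))
Function('R')(N, Y) = Add(Pow(Y, 2), Mul(Rational(-1, 3), N)) (Function('R')(N, Y) = Add(Mul(Add(Rational(-5, 3), Mul(Rational(2, 3), 2)), N), Mul(Y, Y)) = Add(Mul(Add(Rational(-5, 3), Rational(4, 3)), N), Pow(Y, 2)) = Add(Mul(Rational(-1, 3), N), Pow(Y, 2)) = Add(Pow(Y, 2), Mul(Rational(-1, 3), N)))
Mul(Add(Mul(Add(2, 8), -1), Function('R')(-1, Function('O')(H))), 846) = Mul(Add(Mul(Add(2, 8), -1), Add(Pow(-5, 2), Mul(Rational(-1, 3), -1))), 846) = Mul(Add(Mul(10, -1), Add(25, Rational(1, 3))), 846) = Mul(Add(-10, Rational(76, 3)), 846) = Mul(Rational(46, 3), 846) = 12972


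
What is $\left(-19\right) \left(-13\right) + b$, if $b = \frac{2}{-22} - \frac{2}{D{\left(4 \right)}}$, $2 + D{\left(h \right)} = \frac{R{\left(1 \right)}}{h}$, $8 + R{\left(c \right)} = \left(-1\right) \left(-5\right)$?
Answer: $\frac{2724}{11} \approx 247.64$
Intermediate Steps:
$R{\left(c \right)} = -3$ ($R{\left(c \right)} = -8 - -5 = -8 + 5 = -3$)
$D{\left(h \right)} = -2 - \frac{3}{h}$
$b = \frac{7}{11}$ ($b = \frac{2}{-22} - \frac{2}{-2 - \frac{3}{4}} = 2 \left(- \frac{1}{22}\right) - \frac{2}{-2 - \frac{3}{4}} = - \frac{1}{11} - \frac{2}{-2 - \frac{3}{4}} = - \frac{1}{11} - \frac{2}{- \frac{11}{4}} = - \frac{1}{11} - - \frac{8}{11} = - \frac{1}{11} + \frac{8}{11} = \frac{7}{11} \approx 0.63636$)
$\left(-19\right) \left(-13\right) + b = \left(-19\right) \left(-13\right) + \frac{7}{11} = 247 + \frac{7}{11} = \frac{2724}{11}$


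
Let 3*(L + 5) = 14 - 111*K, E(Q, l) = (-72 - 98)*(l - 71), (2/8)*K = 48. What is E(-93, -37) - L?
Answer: 76393/3 ≈ 25464.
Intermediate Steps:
K = 192 (K = 4*48 = 192)
E(Q, l) = 12070 - 170*l (E(Q, l) = -170*(-71 + l) = 12070 - 170*l)
L = -21313/3 (L = -5 + (14 - 111*192)/3 = -5 + (14 - 21312)/3 = -5 + (1/3)*(-21298) = -5 - 21298/3 = -21313/3 ≈ -7104.3)
E(-93, -37) - L = (12070 - 170*(-37)) - 1*(-21313/3) = (12070 + 6290) + 21313/3 = 18360 + 21313/3 = 76393/3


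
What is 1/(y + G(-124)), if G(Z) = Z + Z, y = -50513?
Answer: -1/50761 ≈ -1.9700e-5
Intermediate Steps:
G(Z) = 2*Z
1/(y + G(-124)) = 1/(-50513 + 2*(-124)) = 1/(-50513 - 248) = 1/(-50761) = -1/50761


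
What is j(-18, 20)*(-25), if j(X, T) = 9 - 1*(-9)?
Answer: -450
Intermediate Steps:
j(X, T) = 18 (j(X, T) = 9 + 9 = 18)
j(-18, 20)*(-25) = 18*(-25) = -450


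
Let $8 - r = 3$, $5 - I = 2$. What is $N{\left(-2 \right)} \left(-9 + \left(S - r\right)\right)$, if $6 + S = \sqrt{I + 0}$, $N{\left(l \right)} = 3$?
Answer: $-60 + 3 \sqrt{3} \approx -54.804$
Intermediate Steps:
$I = 3$ ($I = 5 - 2 = 3$)
$r = 5$ ($r = 8 - 3 = 5$)
$S = -6 + \sqrt{3}$ ($S = -6 + \sqrt{3 + 0} = -6 + \sqrt{3} \approx -4.268$)
$N{\left(-2 \right)} \left(-9 + \left(S - r\right)\right) = 3 \left(-9 - \left(11 - \sqrt{3}\right)\right) = 3 \left(-20 + \sqrt{3}\right) = -60 + 3 \sqrt{3}$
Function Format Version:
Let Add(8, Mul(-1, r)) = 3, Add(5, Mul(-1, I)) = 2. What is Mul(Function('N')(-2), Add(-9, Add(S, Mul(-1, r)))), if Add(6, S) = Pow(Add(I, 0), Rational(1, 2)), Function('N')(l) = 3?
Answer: Add(-60, Mul(3, Pow(3, Rational(1, 2)))) ≈ -54.804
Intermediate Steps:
I = 3 (I = Add(5, Mul(-1, 2)) = Add(5, -2) = 3)
r = 5 (r = Add(8, Mul(-1, 3)) = Add(8, -3) = 5)
S = Add(-6, Pow(3, Rational(1, 2))) (S = Add(-6, Pow(Add(3, 0), Rational(1, 2))) = Add(-6, Pow(3, Rational(1, 2))) ≈ -4.2680)
Mul(Function('N')(-2), Add(-9, Add(S, Mul(-1, r)))) = Mul(3, Add(-9, Add(Add(-6, Pow(3, Rational(1, 2))), Mul(-1, 5)))) = Mul(3, Add(-9, Add(Add(-6, Pow(3, Rational(1, 2))), -5))) = Mul(3, Add(-9, Add(-11, Pow(3, Rational(1, 2))))) = Mul(3, Add(-20, Pow(3, Rational(1, 2)))) = Add(-60, Mul(3, Pow(3, Rational(1, 2))))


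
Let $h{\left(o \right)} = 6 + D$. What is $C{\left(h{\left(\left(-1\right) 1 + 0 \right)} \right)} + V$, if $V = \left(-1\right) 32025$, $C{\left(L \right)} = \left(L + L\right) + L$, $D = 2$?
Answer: $-32001$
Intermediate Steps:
$h{\left(o \right)} = 8$ ($h{\left(o \right)} = 6 + 2 = 8$)
$C{\left(L \right)} = 3 L$ ($C{\left(L \right)} = 2 L + L = 3 L$)
$V = -32025$
$C{\left(h{\left(\left(-1\right) 1 + 0 \right)} \right)} + V = 3 \cdot 8 - 32025 = 24 - 32025 = -32001$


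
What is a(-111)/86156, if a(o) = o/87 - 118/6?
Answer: -911/3747786 ≈ -0.00024308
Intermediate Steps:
a(o) = -59/3 + o/87 (a(o) = o*(1/87) - 118*1/6 = o/87 - 59/3 = -59/3 + o/87)
a(-111)/86156 = (-59/3 + (1/87)*(-111))/86156 = (-59/3 - 37/29)*(1/86156) = -1822/87*1/86156 = -911/3747786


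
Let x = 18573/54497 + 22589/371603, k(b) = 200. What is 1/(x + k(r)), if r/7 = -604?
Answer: 20251248691/4058382553452 ≈ 0.0049900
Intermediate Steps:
r = -4228 (r = 7*(-604) = -4228)
x = 8132815252/20251248691 (x = 18573*(1/54497) + 22589*(1/371603) = 18573/54497 + 22589/371603 = 8132815252/20251248691 ≈ 0.40160)
1/(x + k(r)) = 1/(8132815252/20251248691 + 200) = 1/(4058382553452/20251248691) = 20251248691/4058382553452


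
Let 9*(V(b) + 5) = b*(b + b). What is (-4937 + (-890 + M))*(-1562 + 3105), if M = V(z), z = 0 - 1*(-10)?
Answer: -80680384/9 ≈ -8.9645e+6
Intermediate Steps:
z = 10 (z = 0 + 10 = 10)
V(b) = -5 + 2*b²/9 (V(b) = -5 + (b*(b + b))/9 = -5 + (b*(2*b))/9 = -5 + (2*b²)/9 = -5 + 2*b²/9)
M = 155/9 (M = -5 + (2/9)*10² = -5 + (2/9)*100 = -5 + 200/9 = 155/9 ≈ 17.222)
(-4937 + (-890 + M))*(-1562 + 3105) = (-4937 + (-890 + 155/9))*(-1562 + 3105) = (-4937 - 7855/9)*1543 = -52288/9*1543 = -80680384/9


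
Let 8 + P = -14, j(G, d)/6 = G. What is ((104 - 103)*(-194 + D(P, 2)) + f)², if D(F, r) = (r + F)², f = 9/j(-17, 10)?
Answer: 49014001/1156 ≈ 42400.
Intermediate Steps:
j(G, d) = 6*G
P = -22 (P = -8 - 14 = -22)
f = -3/34 (f = 9/((6*(-17))) = 9/(-102) = 9*(-1/102) = -3/34 ≈ -0.088235)
D(F, r) = (F + r)²
((104 - 103)*(-194 + D(P, 2)) + f)² = ((104 - 103)*(-194 + (-22 + 2)²) - 3/34)² = (1*(-194 + (-20)²) - 3/34)² = (1*(-194 + 400) - 3/34)² = (1*206 - 3/34)² = (206 - 3/34)² = (7001/34)² = 49014001/1156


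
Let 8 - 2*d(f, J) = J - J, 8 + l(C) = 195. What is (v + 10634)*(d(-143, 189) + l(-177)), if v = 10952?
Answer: 4122926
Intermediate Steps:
l(C) = 187 (l(C) = -8 + 195 = 187)
d(f, J) = 4 (d(f, J) = 4 - (J - J)/2 = 4 - ½*0 = 4 + 0 = 4)
(v + 10634)*(d(-143, 189) + l(-177)) = (10952 + 10634)*(4 + 187) = 21586*191 = 4122926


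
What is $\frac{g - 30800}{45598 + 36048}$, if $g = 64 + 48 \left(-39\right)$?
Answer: $- \frac{16304}{40823} \approx -0.39938$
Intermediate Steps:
$g = -1808$ ($g = 64 - 1872 = -1808$)
$\frac{g - 30800}{45598 + 36048} = \frac{-1808 - 30800}{45598 + 36048} = - \frac{32608}{81646} = \left(-32608\right) \frac{1}{81646} = - \frac{16304}{40823}$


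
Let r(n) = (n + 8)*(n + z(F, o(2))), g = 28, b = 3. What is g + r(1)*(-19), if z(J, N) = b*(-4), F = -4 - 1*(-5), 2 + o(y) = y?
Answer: 1909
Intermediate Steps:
o(y) = -2 + y
F = 1 (F = -4 + 5 = 1)
z(J, N) = -12 (z(J, N) = 3*(-4) = -12)
r(n) = (-12 + n)*(8 + n) (r(n) = (n + 8)*(n - 12) = (8 + n)*(-12 + n) = (-12 + n)*(8 + n))
g + r(1)*(-19) = 28 + (-96 + 1² - 4*1)*(-19) = 28 + (-96 + 1 - 4)*(-19) = 28 - 99*(-19) = 28 + 1881 = 1909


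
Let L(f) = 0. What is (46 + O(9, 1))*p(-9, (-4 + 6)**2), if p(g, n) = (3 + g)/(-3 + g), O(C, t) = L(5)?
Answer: 23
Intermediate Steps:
O(C, t) = 0
p(g, n) = (3 + g)/(-3 + g)
(46 + O(9, 1))*p(-9, (-4 + 6)**2) = (46 + 0)*((3 - 9)/(-3 - 9)) = 46*(-6/(-12)) = 46*(-1/12*(-6)) = 46*(1/2) = 23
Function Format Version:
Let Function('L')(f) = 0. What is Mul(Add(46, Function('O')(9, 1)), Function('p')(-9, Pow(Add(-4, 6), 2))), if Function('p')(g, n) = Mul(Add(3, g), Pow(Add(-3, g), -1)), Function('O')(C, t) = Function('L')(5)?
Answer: 23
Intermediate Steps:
Function('O')(C, t) = 0
Function('p')(g, n) = Mul(Pow(Add(-3, g), -1), Add(3, g))
Mul(Add(46, Function('O')(9, 1)), Function('p')(-9, Pow(Add(-4, 6), 2))) = Mul(Add(46, 0), Mul(Pow(Add(-3, -9), -1), Add(3, -9))) = Mul(46, Mul(Pow(-12, -1), -6)) = Mul(46, Mul(Rational(-1, 12), -6)) = Mul(46, Rational(1, 2)) = 23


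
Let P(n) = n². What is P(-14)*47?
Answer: 9212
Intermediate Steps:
P(-14)*47 = (-14)²*47 = 196*47 = 9212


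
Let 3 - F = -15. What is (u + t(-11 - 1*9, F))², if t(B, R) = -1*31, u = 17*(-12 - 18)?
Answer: 292681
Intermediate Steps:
F = 18 (F = 3 - 1*(-15) = 3 + 15 = 18)
u = -510 (u = 17*(-30) = -510)
t(B, R) = -31
(u + t(-11 - 1*9, F))² = (-510 - 31)² = (-541)² = 292681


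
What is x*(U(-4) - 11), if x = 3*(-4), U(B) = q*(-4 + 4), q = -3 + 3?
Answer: 132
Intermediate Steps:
q = 0
U(B) = 0 (U(B) = 0*(-4 + 4) = 0*0 = 0)
x = -12
x*(U(-4) - 11) = -12*(0 - 11) = -12*(-11) = 132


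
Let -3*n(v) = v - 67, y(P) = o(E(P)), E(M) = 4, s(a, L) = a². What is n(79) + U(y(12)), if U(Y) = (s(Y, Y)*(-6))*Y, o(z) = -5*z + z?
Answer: 24572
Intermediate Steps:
o(z) = -4*z
y(P) = -16 (y(P) = -4*4 = -16)
n(v) = 67/3 - v/3 (n(v) = -(v - 67)/3 = -(-67 + v)/3 = 67/3 - v/3)
U(Y) = -6*Y³ (U(Y) = (Y²*(-6))*Y = (-6*Y²)*Y = -6*Y³)
n(79) + U(y(12)) = (67/3 - ⅓*79) - 6*(-16)³ = (67/3 - 79/3) - 6*(-4096) = -4 + 24576 = 24572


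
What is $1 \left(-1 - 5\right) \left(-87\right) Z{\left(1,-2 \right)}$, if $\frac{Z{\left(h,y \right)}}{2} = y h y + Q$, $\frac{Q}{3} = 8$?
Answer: $29232$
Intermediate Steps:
$Q = 24$ ($Q = 3 \cdot 8 = 24$)
$Z{\left(h,y \right)} = 48 + 2 h y^{2}$ ($Z{\left(h,y \right)} = 2 \left(y h y + 24\right) = 2 \left(h y y + 24\right) = 2 \left(h y^{2} + 24\right) = 2 \left(24 + h y^{2}\right) = 48 + 2 h y^{2}$)
$1 \left(-1 - 5\right) \left(-87\right) Z{\left(1,-2 \right)} = 1 \left(-1 - 5\right) \left(-87\right) \left(48 + 2 \cdot 1 \left(-2\right)^{2}\right) = 1 \left(-6\right) \left(-87\right) \left(48 + 2 \cdot 1 \cdot 4\right) = \left(-6\right) \left(-87\right) \left(48 + 8\right) = 522 \cdot 56 = 29232$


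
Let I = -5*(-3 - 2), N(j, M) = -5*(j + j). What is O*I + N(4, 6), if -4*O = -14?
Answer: 95/2 ≈ 47.500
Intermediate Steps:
O = 7/2 (O = -1/4*(-14) = 7/2 ≈ 3.5000)
N(j, M) = -10*j
I = 25 (I = -5*(-5) = 25)
O*I + N(4, 6) = (7/2)*25 - 10*4 = 175/2 - 40 = 95/2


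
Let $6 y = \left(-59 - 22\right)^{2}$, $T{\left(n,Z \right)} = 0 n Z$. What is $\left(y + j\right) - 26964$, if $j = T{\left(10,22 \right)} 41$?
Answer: $- \frac{51741}{2} \approx -25871.0$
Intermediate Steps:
$T{\left(n,Z \right)} = 0$ ($T{\left(n,Z \right)} = 0 Z = 0$)
$j = 0$ ($j = 0 \cdot 41 = 0$)
$y = \frac{2187}{2}$ ($y = \frac{\left(-59 - 22\right)^{2}}{6} = \frac{\left(-81\right)^{2}}{6} = \frac{1}{6} \cdot 6561 = \frac{2187}{2} \approx 1093.5$)
$\left(y + j\right) - 26964 = \left(\frac{2187}{2} + 0\right) - 26964 = \frac{2187}{2} - 26964 = - \frac{51741}{2}$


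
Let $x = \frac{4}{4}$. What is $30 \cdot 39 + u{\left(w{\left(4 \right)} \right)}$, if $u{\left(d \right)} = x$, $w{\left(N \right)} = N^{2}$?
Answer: $1171$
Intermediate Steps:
$x = 1$ ($x = 4 \cdot \frac{1}{4} = 1$)
$u{\left(d \right)} = 1$
$30 \cdot 39 + u{\left(w{\left(4 \right)} \right)} = 30 \cdot 39 + 1 = 1170 + 1 = 1171$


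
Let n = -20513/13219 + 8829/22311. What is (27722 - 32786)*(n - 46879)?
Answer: 7779610880998488/32769901 ≈ 2.3740e+8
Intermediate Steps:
n = -37883888/32769901 (n = -20513*1/13219 + 8829*(1/22311) = -20513/13219 + 981/2479 = -37883888/32769901 ≈ -1.1561)
(27722 - 32786)*(n - 46879) = (27722 - 32786)*(-37883888/32769901 - 46879) = -5064*(-1536258072867/32769901) = 7779610880998488/32769901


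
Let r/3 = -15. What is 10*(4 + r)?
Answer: -410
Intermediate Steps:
r = -45 (r = 3*(-15) = -45)
10*(4 + r) = 10*(4 - 45) = 10*(-41) = -410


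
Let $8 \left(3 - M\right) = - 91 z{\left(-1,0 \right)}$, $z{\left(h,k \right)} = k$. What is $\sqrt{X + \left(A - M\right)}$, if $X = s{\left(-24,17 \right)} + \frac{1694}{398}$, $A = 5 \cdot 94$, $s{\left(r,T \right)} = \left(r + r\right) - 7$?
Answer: $\frac{\sqrt{16484165}}{199} \approx 20.402$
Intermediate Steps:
$s{\left(r,T \right)} = -7 + 2 r$ ($s{\left(r,T \right)} = 2 r - 7 = -7 + 2 r$)
$M = 3$ ($M = 3 - \frac{\left(-91\right) 0}{8} = 3 - 0 = 3 + 0 = 3$)
$A = 470$
$X = - \frac{10098}{199}$ ($X = \left(-7 + 2 \left(-24\right)\right) + \frac{1694}{398} = \left(-7 - 48\right) + 1694 \cdot \frac{1}{398} = -55 + \frac{847}{199} = - \frac{10098}{199} \approx -50.744$)
$\sqrt{X + \left(A - M\right)} = \sqrt{- \frac{10098}{199} + \left(470 - 3\right)} = \sqrt{- \frac{10098}{199} + 467} = \sqrt{\frac{82835}{199}} = \frac{\sqrt{16484165}}{199}$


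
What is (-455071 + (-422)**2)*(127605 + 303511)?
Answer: -119413527492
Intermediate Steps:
(-455071 + (-422)**2)*(127605 + 303511) = (-455071 + 178084)*431116 = -276987*431116 = -119413527492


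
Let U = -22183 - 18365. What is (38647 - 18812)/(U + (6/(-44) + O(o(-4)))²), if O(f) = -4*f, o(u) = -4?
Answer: -9600140/19503431 ≈ -0.49223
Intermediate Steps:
U = -40548
(38647 - 18812)/(U + (6/(-44) + O(o(-4)))²) = (38647 - 18812)/(-40548 + (6/(-44) - 4*(-4))²) = 19835/(-40548 + (6*(-1/44) + 16)²) = 19835/(-40548 + (-3/22 + 16)²) = 19835/(-40548 + (349/22)²) = 19835/(-40548 + 121801/484) = 19835/(-19503431/484) = 19835*(-484/19503431) = -9600140/19503431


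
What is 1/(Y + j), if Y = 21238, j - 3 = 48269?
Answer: 1/69510 ≈ 1.4386e-5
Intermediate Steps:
j = 48272 (j = 3 + 48269 = 48272)
1/(Y + j) = 1/(21238 + 48272) = 1/69510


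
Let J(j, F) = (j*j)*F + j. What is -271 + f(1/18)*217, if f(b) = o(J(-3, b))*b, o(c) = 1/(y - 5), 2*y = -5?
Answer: -36802/135 ≈ -272.61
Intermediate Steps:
y = -5/2 (y = (1/2)*(-5) = -5/2 ≈ -2.5000)
J(j, F) = j + F*j**2 (J(j, F) = j**2*F + j = F*j**2 + j = j + F*j**2)
o(c) = -2/15 (o(c) = 1/(-5/2 - 5) = 1/(-15/2) = -2/15)
f(b) = -2*b/15
-271 + f(1/18)*217 = -271 - 2/15/18*217 = -271 - 2/15*1/18*217 = -271 - 1/135*217 = -271 - 217/135 = -36802/135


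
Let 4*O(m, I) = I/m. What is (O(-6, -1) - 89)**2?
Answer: 4558225/576 ≈ 7913.6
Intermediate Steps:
O(m, I) = I/(4*m) (O(m, I) = (I/m)/4 = I/(4*m))
(O(-6, -1) - 89)**2 = ((1/4)*(-1)/(-6) - 89)**2 = ((1/4)*(-1)*(-1/6) - 89)**2 = (1/24 - 89)**2 = (-2135/24)**2 = 4558225/576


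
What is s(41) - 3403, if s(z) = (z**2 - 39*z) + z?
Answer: -3280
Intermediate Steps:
s(z) = z**2 - 38*z
s(41) - 3403 = 41*(-38 + 41) - 3403 = 41*3 - 3403 = 123 - 3403 = -3280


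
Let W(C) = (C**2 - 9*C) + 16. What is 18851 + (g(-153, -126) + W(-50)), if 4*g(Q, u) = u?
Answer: 43571/2 ≈ 21786.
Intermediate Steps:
g(Q, u) = u/4
W(C) = 16 + C**2 - 9*C
18851 + (g(-153, -126) + W(-50)) = 18851 + ((1/4)*(-126) + (16 + (-50)**2 - 9*(-50))) = 18851 + (-63/2 + (16 + 2500 + 450)) = 18851 + (-63/2 + 2966) = 18851 + 5869/2 = 43571/2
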